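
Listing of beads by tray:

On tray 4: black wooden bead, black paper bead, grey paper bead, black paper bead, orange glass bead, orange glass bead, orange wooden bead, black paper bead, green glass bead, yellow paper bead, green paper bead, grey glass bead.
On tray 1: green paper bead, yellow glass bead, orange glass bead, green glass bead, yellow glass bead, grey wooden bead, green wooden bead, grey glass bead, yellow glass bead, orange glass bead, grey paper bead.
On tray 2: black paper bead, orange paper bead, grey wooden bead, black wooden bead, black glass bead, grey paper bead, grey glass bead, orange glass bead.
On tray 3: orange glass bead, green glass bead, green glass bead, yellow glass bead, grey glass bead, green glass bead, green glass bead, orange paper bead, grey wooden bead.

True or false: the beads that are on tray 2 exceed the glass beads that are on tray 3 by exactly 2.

False

|beads on tray 2| = 8.
|glass beads on tray 3| = 7.
The claim requires 8 − 7 (= 1) to equal 2, which does not hold.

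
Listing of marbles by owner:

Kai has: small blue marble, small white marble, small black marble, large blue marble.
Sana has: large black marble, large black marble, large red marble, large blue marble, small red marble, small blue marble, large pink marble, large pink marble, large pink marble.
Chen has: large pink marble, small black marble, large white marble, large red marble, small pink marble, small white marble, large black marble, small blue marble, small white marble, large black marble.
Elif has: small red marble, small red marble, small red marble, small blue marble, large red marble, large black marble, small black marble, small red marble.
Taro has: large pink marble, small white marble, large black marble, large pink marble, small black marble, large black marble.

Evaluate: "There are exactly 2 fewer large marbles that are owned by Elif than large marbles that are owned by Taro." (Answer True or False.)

large marbles owned by Elif: 2.
large marbles owned by Taro: 4.
The claim requires 4 − 2 (= 2) to equal 2, which holds.

True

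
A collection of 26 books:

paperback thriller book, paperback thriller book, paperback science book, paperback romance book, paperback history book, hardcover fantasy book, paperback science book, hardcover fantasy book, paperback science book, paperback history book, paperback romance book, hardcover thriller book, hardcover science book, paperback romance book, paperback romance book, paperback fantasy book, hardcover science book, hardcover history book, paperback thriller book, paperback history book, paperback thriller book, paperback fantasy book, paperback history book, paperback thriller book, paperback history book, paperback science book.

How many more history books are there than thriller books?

history books: 6.
thriller books: 6.
6 − 6 = 0.

0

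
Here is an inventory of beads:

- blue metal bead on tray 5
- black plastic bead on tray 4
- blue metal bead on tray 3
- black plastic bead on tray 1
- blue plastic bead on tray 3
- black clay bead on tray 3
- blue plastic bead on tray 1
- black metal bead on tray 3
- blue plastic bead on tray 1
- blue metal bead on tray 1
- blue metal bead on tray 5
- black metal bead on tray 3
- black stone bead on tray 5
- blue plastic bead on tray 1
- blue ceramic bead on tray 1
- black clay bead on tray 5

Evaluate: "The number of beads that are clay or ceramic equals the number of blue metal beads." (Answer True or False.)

False

|beads that are clay or ceramic| = 3.
|blue metal beads| = 4.
The claim requires 3 = 4, which does not hold.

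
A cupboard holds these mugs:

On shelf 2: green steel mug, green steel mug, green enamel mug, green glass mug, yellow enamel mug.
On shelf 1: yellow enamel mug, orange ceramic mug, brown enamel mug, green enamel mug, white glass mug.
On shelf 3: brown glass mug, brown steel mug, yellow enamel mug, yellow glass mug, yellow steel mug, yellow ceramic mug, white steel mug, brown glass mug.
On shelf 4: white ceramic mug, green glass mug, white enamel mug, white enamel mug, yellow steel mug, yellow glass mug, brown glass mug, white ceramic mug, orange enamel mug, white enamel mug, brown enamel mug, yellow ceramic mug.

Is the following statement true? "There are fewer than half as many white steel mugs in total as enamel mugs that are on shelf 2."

There is 1 white steel mug.
There are 2 enamel mugs on shelf 2.
The claim requires 2 × 1 = 2 < 2, which does not hold.

False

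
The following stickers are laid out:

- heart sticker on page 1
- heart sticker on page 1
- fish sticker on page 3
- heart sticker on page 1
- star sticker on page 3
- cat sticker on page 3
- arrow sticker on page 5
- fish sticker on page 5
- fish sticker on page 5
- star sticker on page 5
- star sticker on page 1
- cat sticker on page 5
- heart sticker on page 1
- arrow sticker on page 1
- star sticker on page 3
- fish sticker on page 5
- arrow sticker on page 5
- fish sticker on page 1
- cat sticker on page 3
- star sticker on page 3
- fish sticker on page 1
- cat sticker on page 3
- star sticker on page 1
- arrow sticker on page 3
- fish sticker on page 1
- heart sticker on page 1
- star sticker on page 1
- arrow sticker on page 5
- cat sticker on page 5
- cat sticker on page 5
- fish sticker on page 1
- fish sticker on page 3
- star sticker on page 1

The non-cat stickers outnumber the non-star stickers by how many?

non-cat stickers: 27.
non-star stickers: 25.
27 − 25 = 2.

2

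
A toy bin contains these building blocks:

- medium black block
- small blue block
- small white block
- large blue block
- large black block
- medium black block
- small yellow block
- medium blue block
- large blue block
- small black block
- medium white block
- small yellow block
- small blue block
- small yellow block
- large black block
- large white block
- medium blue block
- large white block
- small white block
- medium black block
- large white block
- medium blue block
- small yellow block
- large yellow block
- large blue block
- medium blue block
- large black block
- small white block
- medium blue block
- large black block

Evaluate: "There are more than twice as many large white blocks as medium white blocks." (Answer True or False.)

There are 3 large white blocks.
There is 1 medium white block.
The claim requires 3 > 2 × 1 = 2, which holds.

True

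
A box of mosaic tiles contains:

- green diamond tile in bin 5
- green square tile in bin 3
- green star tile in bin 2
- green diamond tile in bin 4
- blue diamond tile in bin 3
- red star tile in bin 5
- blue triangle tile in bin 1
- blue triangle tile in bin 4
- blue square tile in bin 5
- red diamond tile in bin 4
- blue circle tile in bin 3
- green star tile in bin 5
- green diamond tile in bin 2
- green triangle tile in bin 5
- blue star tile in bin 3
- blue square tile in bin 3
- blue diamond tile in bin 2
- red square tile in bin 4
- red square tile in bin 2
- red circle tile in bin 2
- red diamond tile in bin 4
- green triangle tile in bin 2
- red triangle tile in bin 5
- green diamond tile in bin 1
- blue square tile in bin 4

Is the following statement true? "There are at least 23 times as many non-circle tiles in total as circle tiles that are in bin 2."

|non-circle tiles| = 23.
|circle tiles in bin 2| = 1.
The claim requires 23 ≥ 23 × 1 = 23, which holds.

True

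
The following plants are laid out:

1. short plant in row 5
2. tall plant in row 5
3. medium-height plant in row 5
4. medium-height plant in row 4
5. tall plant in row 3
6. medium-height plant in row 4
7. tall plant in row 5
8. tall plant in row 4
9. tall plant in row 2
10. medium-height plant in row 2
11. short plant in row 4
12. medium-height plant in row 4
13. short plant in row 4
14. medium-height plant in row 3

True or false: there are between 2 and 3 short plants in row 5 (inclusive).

False

short plants in row 5: 1.
The claim requires 2 ≤ 1 ≤ 3, which does not hold.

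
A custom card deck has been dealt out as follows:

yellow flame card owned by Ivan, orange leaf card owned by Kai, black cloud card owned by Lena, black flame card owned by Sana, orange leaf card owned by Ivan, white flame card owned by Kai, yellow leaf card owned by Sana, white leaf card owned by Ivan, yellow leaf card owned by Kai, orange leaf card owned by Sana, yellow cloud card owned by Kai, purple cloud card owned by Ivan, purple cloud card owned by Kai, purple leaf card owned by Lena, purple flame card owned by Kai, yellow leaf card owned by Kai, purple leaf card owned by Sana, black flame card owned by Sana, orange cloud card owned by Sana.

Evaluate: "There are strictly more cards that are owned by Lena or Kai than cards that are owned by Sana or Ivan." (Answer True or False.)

Count of cards owned by Lena or Kai: 9.
Count of cards owned by Sana or Ivan: 10.
The claim requires 9 > 10, which does not hold.

False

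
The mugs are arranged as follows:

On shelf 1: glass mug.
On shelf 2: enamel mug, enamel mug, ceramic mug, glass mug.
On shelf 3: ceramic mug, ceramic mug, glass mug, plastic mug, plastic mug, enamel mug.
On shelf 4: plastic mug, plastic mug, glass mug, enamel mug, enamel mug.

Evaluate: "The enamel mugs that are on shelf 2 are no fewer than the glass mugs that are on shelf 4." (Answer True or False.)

|enamel mugs on shelf 2| = 2.
|glass mugs on shelf 4| = 1.
The claim requires 2 ≥ 1, which holds.

True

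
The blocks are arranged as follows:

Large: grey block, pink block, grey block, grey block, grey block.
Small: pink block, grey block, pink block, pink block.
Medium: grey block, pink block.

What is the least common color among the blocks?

Counts by color: grey 6, pink 5.
The minimum is 5, held uniquely by pink.

pink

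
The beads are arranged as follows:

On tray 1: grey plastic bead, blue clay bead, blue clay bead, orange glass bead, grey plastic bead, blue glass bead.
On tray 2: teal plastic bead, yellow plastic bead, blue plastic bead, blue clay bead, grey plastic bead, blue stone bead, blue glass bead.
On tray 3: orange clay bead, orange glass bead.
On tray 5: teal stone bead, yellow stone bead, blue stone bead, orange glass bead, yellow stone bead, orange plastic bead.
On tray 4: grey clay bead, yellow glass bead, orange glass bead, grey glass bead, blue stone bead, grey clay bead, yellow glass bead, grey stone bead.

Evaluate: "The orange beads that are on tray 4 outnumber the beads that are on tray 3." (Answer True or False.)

There is 1 orange bead on tray 4.
There are 2 beads on tray 3.
The claim requires 1 > 2, which does not hold.

False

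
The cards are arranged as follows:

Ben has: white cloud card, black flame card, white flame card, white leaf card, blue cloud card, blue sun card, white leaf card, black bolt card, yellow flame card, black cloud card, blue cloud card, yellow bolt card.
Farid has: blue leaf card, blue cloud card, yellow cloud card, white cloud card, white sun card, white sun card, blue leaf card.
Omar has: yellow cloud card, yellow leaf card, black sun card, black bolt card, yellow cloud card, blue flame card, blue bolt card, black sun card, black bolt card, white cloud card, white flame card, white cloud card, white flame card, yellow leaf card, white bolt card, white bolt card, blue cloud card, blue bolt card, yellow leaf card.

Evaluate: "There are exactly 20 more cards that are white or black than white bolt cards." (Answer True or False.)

|cards that are white or black| = 20.
|white bolt cards| = 2.
The claim requires 20 − 2 (= 18) to equal 20, which does not hold.

False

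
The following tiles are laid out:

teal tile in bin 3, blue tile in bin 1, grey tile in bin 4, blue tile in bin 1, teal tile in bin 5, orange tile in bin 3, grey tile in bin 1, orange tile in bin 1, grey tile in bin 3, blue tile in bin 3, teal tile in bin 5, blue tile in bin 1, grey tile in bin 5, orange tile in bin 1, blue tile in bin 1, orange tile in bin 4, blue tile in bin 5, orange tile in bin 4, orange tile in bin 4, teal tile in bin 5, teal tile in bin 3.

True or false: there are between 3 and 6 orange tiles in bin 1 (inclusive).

False

orange tiles in bin 1: 2.
The claim requires 3 ≤ 2 ≤ 6, which does not hold.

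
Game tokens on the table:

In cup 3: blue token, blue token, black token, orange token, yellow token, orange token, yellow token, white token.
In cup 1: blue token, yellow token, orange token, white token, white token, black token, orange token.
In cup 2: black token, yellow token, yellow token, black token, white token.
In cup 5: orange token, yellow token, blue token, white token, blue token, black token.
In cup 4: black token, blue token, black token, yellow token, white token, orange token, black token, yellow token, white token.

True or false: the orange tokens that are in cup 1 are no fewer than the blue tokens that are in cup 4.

orange tokens in cup 1: 2.
blue tokens in cup 4: 1.
The claim requires 2 ≥ 1, which holds.

True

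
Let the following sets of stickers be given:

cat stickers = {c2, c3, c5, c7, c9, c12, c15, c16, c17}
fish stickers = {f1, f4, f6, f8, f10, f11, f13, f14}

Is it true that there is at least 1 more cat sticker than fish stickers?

True

|cat stickers| = 9.
|fish stickers| = 8.
The claim requires 9 − 8 = 1 ≥ 1, which holds.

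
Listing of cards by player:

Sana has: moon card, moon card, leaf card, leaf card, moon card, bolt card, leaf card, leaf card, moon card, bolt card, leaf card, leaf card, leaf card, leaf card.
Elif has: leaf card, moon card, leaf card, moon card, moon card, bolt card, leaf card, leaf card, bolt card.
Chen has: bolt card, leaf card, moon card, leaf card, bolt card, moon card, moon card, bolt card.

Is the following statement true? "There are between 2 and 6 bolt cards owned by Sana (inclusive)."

True

|bolt cards owned by Sana| = 2.
The claim requires 2 ≤ 2 ≤ 6, which holds.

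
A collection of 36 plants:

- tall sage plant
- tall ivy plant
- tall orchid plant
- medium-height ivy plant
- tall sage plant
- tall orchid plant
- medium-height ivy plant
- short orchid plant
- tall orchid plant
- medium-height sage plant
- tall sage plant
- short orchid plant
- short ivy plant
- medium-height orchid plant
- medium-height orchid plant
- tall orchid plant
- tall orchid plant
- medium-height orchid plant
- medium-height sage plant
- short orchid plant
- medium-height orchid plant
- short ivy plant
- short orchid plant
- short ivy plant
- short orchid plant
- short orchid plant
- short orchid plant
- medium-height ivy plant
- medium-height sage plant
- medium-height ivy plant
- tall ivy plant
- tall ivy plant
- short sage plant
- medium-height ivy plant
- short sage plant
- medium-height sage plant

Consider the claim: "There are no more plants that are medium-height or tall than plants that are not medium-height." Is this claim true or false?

False

There are 24 plants that are medium-height or tall.
There are 23 plants that are not medium-height.
The claim requires 24 ≤ 23, which does not hold.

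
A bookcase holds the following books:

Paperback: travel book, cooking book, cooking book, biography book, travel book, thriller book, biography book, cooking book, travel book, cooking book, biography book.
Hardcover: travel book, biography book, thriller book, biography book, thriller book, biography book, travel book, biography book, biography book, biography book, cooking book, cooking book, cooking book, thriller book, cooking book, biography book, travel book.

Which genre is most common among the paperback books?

cooking

Counts by genre (restricted to paperback books): cooking 4, travel 3, biography 3, thriller 1.
The maximum is 4, held uniquely by cooking.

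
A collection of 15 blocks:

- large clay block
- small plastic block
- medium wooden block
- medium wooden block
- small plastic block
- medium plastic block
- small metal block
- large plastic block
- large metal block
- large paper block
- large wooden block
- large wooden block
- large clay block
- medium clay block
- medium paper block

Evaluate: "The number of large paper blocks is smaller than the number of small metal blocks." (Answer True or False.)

|large paper blocks| = 1.
|small metal blocks| = 1.
The claim requires 1 < 1, which does not hold.

False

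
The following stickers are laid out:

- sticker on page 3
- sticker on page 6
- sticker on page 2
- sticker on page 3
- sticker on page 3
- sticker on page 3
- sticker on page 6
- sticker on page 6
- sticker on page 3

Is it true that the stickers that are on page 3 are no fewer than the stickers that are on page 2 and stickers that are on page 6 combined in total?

True

There are 5 stickers on page 3.
stickers on page 2: 1; stickers on page 6: 3; combined: 1 + 3 = 4.
The claim requires 5 ≥ 4, which holds.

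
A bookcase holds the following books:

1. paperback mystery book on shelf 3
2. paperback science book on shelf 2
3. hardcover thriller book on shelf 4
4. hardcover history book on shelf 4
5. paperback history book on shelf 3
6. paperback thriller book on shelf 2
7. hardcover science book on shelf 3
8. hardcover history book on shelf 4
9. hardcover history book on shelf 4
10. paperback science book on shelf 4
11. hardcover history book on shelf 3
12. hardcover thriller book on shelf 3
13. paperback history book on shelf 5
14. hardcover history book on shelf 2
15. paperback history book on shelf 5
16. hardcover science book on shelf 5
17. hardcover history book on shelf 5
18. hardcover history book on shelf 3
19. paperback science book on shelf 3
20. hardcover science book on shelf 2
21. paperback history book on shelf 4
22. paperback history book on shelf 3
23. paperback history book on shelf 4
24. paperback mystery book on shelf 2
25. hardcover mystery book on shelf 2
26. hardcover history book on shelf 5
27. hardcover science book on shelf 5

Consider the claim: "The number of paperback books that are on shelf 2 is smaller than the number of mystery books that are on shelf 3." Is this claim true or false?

False

There are 3 paperback books on shelf 2.
There is 1 mystery book on shelf 3.
The claim requires 3 < 1, which does not hold.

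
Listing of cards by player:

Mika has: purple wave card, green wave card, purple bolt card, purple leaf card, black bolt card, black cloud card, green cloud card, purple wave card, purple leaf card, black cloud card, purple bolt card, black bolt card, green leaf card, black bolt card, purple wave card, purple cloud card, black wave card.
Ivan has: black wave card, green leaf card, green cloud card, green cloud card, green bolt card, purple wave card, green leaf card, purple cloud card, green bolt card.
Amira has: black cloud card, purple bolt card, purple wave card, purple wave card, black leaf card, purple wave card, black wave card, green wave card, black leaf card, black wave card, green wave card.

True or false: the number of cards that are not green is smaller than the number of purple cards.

False

cards that are not green: 26.
purple cards: 14.
The claim requires 26 < 14, which does not hold.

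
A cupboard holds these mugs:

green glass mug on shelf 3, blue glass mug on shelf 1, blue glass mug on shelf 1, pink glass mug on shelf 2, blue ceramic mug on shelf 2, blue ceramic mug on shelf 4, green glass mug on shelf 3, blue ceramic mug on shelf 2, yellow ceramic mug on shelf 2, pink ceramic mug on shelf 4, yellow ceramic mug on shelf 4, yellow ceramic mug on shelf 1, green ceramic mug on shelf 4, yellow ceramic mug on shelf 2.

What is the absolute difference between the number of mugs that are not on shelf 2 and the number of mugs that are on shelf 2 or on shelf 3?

2

mugs that are not on shelf 2: 9. mugs on shelf 2 or on shelf 3: 7.
|9 − 7| = 9 − 7 = 2.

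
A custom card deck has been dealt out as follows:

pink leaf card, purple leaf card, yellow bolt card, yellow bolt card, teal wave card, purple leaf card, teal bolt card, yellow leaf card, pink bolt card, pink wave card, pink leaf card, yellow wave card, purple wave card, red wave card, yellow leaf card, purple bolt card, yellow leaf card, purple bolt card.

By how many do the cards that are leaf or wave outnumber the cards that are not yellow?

0

cards that are leaf or wave: 12.
cards that are not yellow: 12.
12 − 12 = 0.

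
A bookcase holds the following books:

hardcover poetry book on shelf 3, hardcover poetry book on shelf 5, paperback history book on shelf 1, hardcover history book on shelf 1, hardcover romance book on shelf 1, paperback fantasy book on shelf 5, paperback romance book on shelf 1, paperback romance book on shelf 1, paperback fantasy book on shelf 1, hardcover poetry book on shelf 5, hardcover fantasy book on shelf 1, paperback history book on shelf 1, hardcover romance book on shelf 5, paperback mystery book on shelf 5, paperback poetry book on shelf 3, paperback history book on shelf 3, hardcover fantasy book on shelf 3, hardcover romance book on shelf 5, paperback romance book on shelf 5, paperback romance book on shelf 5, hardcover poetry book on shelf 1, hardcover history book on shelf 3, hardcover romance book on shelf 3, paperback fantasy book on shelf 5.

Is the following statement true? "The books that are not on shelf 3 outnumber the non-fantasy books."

False

|books that are not on shelf 3| = 18.
|non-fantasy books| = 19.
The claim requires 18 > 19, which does not hold.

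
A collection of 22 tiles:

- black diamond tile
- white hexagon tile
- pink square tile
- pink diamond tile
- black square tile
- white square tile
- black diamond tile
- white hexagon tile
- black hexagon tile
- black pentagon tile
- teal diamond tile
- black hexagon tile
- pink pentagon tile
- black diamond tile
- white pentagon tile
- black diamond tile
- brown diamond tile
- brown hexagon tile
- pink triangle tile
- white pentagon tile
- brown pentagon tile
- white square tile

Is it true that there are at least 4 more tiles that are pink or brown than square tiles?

tiles that are pink or brown: 7.
square tiles: 4.
The claim requires 7 − 4 = 3 ≥ 4, which does not hold.

False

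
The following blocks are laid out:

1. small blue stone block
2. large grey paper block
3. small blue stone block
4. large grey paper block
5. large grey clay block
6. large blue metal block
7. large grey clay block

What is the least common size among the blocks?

Counts by size: large 5, small 2.
The minimum is 2, held uniquely by small.

small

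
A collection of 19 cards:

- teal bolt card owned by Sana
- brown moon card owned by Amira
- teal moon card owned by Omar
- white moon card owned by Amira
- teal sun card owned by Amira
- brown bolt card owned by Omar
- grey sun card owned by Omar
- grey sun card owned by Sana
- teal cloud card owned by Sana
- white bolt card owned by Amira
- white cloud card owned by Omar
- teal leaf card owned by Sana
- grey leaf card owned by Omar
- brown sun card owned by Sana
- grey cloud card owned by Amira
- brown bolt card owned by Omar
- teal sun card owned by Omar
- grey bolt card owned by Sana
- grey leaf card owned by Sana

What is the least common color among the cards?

white

Counts by color: grey 6, teal 6, brown 4, white 3.
The minimum is 3, held uniquely by white.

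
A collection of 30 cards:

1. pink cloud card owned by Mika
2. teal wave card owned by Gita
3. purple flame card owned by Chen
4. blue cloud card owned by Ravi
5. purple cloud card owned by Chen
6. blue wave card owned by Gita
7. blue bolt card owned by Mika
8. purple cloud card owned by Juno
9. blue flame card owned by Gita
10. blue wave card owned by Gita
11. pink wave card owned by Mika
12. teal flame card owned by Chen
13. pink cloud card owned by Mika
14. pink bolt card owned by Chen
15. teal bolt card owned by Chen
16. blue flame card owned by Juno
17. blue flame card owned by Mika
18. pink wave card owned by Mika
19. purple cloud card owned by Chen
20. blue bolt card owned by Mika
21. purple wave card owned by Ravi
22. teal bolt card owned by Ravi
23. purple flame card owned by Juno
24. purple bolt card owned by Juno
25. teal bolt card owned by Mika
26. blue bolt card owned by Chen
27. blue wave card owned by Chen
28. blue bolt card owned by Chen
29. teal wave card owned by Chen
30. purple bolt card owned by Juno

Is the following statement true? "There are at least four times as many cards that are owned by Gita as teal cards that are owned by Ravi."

True

|cards owned by Gita| = 4.
|teal cards owned by Ravi| = 1.
The claim requires 4 ≥ 4 × 1 = 4, which holds.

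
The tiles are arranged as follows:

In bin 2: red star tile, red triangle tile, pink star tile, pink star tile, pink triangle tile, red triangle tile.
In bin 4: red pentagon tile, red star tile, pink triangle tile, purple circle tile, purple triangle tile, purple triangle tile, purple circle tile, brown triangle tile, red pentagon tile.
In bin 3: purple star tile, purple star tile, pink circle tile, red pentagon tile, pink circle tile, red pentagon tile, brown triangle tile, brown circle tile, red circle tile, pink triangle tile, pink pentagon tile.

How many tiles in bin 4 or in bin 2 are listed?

in bin 2: 6; in bin 4: 9; together 6 + 9 = 15.

15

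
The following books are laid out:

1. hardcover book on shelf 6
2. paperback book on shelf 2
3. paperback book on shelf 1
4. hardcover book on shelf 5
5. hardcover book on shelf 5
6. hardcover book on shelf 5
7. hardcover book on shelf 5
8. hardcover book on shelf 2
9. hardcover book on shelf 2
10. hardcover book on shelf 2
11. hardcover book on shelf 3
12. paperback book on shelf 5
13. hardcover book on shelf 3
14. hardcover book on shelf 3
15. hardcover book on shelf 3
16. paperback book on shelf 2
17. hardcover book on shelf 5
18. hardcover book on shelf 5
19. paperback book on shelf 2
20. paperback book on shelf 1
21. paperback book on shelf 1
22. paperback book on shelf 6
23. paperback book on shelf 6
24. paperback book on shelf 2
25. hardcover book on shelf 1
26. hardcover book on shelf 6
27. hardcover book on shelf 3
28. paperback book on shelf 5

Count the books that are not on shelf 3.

23

Total books: 28; with the excluded value: 5; remaining 28 − 5 = 23.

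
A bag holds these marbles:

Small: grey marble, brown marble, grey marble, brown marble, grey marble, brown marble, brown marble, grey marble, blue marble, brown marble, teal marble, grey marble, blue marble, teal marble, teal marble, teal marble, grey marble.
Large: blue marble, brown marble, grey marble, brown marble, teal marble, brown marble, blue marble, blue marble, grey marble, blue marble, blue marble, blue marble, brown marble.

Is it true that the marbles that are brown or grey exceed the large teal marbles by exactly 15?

False

marbles that are brown or grey: 17.
large teal marbles: 1.
The claim requires 17 − 1 (= 16) to equal 15, which does not hold.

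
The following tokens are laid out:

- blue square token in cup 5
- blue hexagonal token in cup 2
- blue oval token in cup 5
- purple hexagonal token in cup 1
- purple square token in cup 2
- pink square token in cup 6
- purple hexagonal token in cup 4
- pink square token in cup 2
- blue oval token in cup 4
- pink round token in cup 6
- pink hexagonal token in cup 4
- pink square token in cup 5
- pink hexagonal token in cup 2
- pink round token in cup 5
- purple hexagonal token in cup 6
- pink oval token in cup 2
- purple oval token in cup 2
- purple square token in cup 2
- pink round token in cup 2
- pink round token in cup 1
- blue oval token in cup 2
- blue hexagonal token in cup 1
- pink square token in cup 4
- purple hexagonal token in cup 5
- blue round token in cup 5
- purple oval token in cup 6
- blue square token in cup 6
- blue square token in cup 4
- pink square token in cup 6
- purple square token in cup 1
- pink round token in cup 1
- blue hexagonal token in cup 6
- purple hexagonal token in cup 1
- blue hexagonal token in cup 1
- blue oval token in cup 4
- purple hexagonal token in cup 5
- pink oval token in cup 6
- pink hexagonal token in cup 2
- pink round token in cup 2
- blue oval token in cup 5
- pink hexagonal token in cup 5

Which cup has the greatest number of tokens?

Counts by cup: cup 2→11, cup 5→9, cup 6→8, cup 1→7, cup 4→6.
The maximum is 11, held uniquely by cup 2.

cup 2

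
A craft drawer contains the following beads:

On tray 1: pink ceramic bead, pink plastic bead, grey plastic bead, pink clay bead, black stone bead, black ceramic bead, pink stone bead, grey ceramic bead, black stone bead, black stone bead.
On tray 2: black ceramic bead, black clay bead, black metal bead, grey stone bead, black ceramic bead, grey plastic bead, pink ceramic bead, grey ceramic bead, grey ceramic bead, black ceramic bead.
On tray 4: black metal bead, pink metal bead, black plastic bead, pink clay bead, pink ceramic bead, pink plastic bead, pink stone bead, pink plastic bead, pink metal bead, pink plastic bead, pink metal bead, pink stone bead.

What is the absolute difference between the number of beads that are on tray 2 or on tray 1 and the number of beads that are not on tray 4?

beads on tray 2 or on tray 1: 20. beads that are not on tray 4: 20.
|20 − 20| = 20 − 20 = 0.

0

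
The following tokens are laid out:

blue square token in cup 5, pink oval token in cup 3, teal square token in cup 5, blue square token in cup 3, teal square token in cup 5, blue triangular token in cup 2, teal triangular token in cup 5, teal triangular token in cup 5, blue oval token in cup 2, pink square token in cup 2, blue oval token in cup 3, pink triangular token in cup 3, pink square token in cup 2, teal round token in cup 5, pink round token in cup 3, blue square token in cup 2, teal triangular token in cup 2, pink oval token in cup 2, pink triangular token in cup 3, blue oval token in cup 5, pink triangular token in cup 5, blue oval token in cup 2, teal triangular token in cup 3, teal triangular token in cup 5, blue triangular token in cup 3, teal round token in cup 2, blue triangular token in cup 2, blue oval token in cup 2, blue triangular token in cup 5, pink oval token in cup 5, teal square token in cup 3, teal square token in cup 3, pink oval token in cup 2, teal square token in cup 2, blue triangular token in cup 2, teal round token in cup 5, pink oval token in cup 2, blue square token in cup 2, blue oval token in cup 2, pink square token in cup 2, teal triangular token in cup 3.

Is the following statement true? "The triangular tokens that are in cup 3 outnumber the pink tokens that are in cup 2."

False

There are 5 triangular tokens in cup 3.
There are 6 pink tokens in cup 2.
The claim requires 5 > 6, which does not hold.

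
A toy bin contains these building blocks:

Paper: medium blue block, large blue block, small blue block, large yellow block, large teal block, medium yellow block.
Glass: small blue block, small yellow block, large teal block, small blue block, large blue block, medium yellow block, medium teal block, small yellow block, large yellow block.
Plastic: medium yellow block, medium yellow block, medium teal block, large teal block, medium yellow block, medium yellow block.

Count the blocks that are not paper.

Total blocks: 21; with the excluded value: 6; remaining 21 − 6 = 15.

15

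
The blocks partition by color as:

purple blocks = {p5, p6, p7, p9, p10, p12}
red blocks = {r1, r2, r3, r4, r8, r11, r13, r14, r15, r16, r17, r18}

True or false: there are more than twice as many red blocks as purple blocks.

False

There are 12 red blocks.
There are 6 purple blocks.
The claim requires 12 > 2 × 6 = 12, which does not hold.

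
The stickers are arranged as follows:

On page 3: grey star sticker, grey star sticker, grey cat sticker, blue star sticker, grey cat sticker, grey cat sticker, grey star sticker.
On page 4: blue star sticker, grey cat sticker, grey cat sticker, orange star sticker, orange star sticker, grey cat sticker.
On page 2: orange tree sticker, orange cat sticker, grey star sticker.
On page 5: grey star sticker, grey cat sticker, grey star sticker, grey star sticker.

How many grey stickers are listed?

14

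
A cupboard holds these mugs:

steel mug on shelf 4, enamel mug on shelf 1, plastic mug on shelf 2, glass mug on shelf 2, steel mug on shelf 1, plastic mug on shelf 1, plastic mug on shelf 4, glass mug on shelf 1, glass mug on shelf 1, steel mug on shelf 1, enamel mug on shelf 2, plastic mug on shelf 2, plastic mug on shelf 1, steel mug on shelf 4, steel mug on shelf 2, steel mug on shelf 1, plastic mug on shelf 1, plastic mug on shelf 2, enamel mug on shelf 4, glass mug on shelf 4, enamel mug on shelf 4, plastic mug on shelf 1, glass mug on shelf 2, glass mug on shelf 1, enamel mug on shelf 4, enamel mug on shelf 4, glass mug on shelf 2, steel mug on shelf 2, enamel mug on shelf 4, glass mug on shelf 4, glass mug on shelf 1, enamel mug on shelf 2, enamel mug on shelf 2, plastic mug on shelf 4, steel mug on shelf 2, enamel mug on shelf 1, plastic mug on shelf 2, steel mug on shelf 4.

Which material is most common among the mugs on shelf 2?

plastic

Counts by material (restricted to mugs on shelf 2): plastic 4, steel 3, enamel 3, glass 3.
The maximum is 4, held uniquely by plastic.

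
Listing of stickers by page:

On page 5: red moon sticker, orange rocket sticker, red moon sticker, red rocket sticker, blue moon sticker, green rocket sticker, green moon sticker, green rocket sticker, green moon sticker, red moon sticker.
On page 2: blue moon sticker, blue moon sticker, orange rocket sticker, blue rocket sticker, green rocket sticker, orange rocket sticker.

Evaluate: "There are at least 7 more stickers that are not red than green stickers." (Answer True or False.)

True

There are 12 stickers that are not red.
There are 5 green stickers.
The claim requires 12 − 5 = 7 ≥ 7, which holds.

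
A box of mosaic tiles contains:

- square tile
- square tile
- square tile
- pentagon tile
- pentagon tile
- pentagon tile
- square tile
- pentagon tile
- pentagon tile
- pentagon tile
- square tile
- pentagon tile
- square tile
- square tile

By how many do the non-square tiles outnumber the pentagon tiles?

0

non-square tiles: 7.
pentagon tiles: 7.
7 − 7 = 0.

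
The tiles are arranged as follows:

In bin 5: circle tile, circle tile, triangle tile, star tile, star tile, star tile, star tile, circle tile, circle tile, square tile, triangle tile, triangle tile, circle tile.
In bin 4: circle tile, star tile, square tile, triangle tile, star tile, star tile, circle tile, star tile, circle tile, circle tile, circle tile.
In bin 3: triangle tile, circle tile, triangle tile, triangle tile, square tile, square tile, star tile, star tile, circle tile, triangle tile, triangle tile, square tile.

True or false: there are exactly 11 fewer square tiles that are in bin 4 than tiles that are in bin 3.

|square tiles in bin 4| = 1.
|tiles in bin 3| = 12.
The claim requires 12 − 1 (= 11) to equal 11, which holds.

True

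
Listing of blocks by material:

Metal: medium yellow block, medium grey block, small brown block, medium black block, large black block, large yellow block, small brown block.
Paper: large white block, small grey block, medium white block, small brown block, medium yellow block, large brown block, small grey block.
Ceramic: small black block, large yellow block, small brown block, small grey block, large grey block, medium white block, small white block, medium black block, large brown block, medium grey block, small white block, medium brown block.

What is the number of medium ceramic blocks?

4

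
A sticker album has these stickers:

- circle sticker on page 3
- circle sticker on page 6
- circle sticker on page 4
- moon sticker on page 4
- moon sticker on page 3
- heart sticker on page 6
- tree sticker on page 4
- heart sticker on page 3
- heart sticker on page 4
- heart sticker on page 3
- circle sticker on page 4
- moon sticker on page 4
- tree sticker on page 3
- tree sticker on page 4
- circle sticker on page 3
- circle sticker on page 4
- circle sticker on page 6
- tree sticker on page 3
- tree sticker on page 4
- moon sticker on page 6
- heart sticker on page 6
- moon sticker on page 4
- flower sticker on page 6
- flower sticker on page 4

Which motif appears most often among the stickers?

circle

Counts by motif: circle 7, tree 5, moon 5, heart 5, flower 2.
The maximum is 7, held uniquely by circle.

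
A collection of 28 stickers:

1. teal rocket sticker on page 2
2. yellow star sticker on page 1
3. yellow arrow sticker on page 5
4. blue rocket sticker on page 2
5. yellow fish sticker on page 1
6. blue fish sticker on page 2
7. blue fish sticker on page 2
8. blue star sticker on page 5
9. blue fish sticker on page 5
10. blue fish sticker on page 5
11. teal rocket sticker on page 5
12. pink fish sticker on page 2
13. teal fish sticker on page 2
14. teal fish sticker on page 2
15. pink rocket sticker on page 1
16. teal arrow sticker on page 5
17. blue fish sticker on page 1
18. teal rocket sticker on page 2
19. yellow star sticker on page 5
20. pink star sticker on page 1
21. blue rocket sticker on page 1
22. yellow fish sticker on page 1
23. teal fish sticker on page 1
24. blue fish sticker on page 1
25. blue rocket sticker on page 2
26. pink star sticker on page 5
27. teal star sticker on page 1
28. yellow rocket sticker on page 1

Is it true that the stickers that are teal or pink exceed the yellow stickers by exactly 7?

stickers that are teal or pink: 12.
yellow stickers: 6.
The claim requires 12 − 6 (= 6) to equal 7, which does not hold.

False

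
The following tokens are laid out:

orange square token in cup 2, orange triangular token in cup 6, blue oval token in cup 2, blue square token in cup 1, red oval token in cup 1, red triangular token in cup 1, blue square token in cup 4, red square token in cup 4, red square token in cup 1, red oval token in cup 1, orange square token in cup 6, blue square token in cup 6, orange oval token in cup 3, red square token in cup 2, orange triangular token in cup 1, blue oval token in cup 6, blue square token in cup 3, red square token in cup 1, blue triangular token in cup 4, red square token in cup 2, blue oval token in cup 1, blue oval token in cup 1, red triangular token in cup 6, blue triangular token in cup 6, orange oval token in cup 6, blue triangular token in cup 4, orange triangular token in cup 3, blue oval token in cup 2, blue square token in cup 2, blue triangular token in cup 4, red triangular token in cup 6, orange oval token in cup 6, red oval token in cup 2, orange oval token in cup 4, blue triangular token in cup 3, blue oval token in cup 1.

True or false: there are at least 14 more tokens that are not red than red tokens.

True

tokens that are not red: 25.
red tokens: 11.
The claim requires 25 − 11 = 14 ≥ 14, which holds.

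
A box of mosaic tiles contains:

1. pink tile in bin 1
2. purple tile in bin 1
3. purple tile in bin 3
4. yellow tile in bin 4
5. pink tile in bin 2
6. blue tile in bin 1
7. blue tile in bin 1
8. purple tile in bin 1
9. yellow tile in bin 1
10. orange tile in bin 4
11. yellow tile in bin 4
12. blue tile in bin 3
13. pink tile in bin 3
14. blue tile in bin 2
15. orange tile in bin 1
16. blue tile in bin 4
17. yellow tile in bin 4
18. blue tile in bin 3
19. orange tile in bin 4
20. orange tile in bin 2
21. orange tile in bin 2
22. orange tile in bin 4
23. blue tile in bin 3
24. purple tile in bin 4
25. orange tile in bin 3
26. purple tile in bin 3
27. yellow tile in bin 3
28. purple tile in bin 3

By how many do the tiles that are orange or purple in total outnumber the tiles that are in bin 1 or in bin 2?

tiles that are orange or purple: 13.
tiles in bin 1 or in bin 2: 11.
13 − 11 = 2.

2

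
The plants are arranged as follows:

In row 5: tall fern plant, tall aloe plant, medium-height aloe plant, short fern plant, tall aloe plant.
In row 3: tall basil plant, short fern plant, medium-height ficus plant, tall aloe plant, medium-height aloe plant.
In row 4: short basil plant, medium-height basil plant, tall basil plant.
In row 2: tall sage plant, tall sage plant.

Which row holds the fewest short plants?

row 2

Counts by row (restricted to short plants): row 3→1, row 5→1, row 4→1, row 2→0.
The minimum is 0, held uniquely by row 2.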